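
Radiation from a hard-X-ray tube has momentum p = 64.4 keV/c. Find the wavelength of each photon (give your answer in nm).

Use h = 6.62607015e-34 J·s, c = 2.99792458e8 m/s, 1 eV = 1.602176634e-19 J.
Convert to SI: p = 64.4 keV/c = 3.4417e-23 kg·m/s.
The photon relation is λ = h/p, giving λ = 1.925e-11 m.
Converting to nm: λ = 0.01925 nm ≈ 0.0193 nm.

0.0193 nm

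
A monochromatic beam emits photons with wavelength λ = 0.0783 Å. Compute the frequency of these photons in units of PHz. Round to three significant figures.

3.83e4 PHz

In SI units: λ = 0.0783 Å = 7.83e-12 m.
For a photon f = c/λ, so f = 3.829e19 Hz.
Converting to PHz: f = 38290 PHz ≈ 3.83e4 PHz.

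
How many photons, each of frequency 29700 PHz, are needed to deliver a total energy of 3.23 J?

Per-photon energy: E = 1.968 × 10^-14 J (from frequency = 29700 PHz).
N = E_total / E_photon = 3.23 J / 1.968 × 10^-14 J = 1.64 × 10^14.

1.64 × 10^14 photons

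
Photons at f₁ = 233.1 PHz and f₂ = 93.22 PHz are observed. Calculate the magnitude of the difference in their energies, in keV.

Using E = hf: E₁ = 1.5445·10^-16 J, E₂ = 6.1768·10^-17 J.
|ΔE| = |1.5445·10^-16 − 6.1768·10^-17| = 9.27·10^-17 J = 0.578 keV.

0.578 keV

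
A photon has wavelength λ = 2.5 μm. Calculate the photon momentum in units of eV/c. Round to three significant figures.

(h = 6.62607015e-34 J·s, c = 2.99792458e8 m/s, 1 eV = 1.602176634e-19 J.)
Convert to SI: λ = 2.5 μm = 2.5e-6 m.
Since p = h/λ for a photon, p = 2.650e-28 kg·m/s.
Converting to eV/c: p = 0.4959 eV/c ≈ 0.496 eV/c.

0.496 eV/c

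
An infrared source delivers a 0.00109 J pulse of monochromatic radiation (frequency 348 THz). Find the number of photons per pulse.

4.73 × 10^15 photons

Per-photon energy: E = 2.306 × 10^-19 J (from frequency = 348 THz).
N = E_total / E_photon = 0.00109 J / 2.306 × 10^-19 J = 4.73 × 10^15.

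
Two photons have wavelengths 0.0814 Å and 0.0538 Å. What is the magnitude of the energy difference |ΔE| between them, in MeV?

0.0781 MeV

Using E = hc/λ: E₁ = 2.440e-14 J, E₂ = 3.692e-14 J.
|ΔE| = |2.440e-14 − 3.692e-14| = 1.25e-14 J = 0.0781 MeV.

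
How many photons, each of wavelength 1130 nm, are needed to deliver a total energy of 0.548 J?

3.12e18 photons

Per-photon energy: E = 1.758e-19 J (from wavelength = 1130 nm).
N = E_total / E_photon = 0.548 J / 1.758e-19 J = 3.12e18.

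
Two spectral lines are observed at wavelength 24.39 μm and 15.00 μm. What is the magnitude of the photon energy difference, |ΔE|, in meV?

31.8 meV

Using E = hc/λ: E₁ = 8.1445 × 10^-21 J, E₂ = 1.3243 × 10^-20 J.
|ΔE| = |8.1445 × 10^-21 − 1.3243 × 10^-20| = 5.10 × 10^-21 J = 31.8 meV.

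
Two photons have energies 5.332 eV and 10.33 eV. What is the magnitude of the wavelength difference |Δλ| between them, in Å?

1130 Å

Using λ = hc/E: λ₁ = 2.3253·10^-7 m, λ₂ = 1.2002·10^-7 m.
|Δλ| = |2.3253·10^-7 − 1.2002·10^-7| = 1.13·10^-7 m = 1130 Å.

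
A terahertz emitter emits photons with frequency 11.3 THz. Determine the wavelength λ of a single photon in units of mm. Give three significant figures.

0.0265 mm

Take c = 2.99792458 × 10^8 m/s.
In SI units: f = 11.3 THz = 1.13 × 10^13 Hz.
For a photon λ = c/f, so λ = 2.653 × 10^-5 m.
Converting to mm: λ = 0.02653 mm ≈ 0.0265 mm.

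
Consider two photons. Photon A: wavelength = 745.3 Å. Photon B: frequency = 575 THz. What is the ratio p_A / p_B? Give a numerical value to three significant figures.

p_A = 8.890e-27 kg·m/s (from wavelength = 745.3 Å, via p = h/λ).
p_B = 1.271e-27 kg·m/s (from frequency = 575 THz, via p = hf/c).
Ratio = 8.890e-27 / 1.271e-27 = 7.00.

7.00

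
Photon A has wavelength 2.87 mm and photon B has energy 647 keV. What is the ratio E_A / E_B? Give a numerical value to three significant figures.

E_A = 6.921 × 10^-23 J (from wavelength = 2.87 mm, via E = hc/λ).
E_B = 1.037 × 10^-13 J (from energy = 647 keV, via E given directly).
Ratio = 6.921 × 10^-23 / 1.037 × 10^-13 = 6.68 × 10^-10.

6.68 × 10^-10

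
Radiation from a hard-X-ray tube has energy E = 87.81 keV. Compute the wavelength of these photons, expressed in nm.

Take h = 6.62607015e-34 J·s, c = 2.99792458e8 m/s, 1 eV = 1.602176634e-19 J.
First convert: E = 87.81 keV = 1.4069e-14 J.
Apply λ = hc/E: λ = 1.412e-11 m.
Converting to nm: λ = 0.01412 nm ≈ 0.0141 nm.

0.0141 nm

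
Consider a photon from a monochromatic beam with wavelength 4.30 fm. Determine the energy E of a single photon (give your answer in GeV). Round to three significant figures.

0.288 GeV

First convert: λ = 4.30 fm = 4.30 × 10^-15 m.
Apply E = hc/λ: E = 4.620 × 10^-11 J.
Converting to GeV: E = 0.2883 GeV ≈ 0.288 GeV.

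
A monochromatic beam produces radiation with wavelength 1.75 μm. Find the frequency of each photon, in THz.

171 THz

(c = 2.99792458·10^8 m/s.)
Convert to SI: λ = 1.75 μm = 1.75·10^-6 m.
Since f = c/λ for a photon, f = 1.713·10^14 Hz.
Converting to THz: f = 171.3 THz ≈ 171 THz.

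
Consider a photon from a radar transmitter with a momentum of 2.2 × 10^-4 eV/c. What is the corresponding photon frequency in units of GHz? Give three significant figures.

First convert: p = 2.2 × 10^-4 eV/c = 1.1757 × 10^-31 kg·m/s.
The photon relation is f = pc/h, giving f = 5.320 × 10^10 Hz.
Converting to GHz: f = 53.20 GHz ≈ 53.2 GHz.

53.2 GHz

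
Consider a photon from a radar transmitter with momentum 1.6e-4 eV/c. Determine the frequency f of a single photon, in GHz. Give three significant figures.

38.7 GHz

Use h = 6.62607015e-34 J·s, c = 2.99792458e8 m/s, 1 eV = 1.602176634e-19 J.
Convert to SI: p = 1.6e-4 eV/c = 8.5509e-32 kg·m/s.
Since f = pc/h for a photon, f = 3.869e10 Hz.
Converting to GHz: f = 38.69 GHz ≈ 38.7 GHz.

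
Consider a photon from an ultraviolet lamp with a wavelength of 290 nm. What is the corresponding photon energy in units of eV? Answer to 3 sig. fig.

Convert to SI: λ = 290 nm = 2.90·10^-7 m.
For a photon E = hc/λ, so E = 6.850·10^-19 J.
Converting to eV: E = 4.275 eV ≈ 4.28 eV.

4.28 eV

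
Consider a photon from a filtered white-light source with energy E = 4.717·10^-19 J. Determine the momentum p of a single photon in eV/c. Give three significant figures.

2.94 eV/c

For a photon p = E/c, so p = 1.573·10^-27 kg·m/s.
Converting to eV/c: p = 2.944 eV/c ≈ 2.94 eV/c.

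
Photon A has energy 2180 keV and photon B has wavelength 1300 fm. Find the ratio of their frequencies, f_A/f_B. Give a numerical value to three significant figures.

f_A = 5.271 × 10^20 Hz (from energy = 2180 keV, via f = E/h).
f_B = 2.306 × 10^20 Hz (from wavelength = 1300 fm, via f = c/λ).
Ratio = 5.271 × 10^20 / 2.306 × 10^20 = 2.29.

2.29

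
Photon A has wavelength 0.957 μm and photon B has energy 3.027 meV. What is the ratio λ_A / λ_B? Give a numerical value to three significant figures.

2.34e-3

λ_A = 9.570e-7 m (from wavelength = 0.957 μm, via λ given directly).
λ_B = 4.096e-4 m (from energy = 3.027 meV, via λ = hc/E).
Ratio = 9.570e-7 / 4.096e-4 = 2.34e-3.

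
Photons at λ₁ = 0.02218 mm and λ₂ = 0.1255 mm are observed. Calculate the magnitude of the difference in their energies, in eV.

0.0460 eV

Using E = hc/λ: E₁ = 8.9560e-21 J, E₂ = 1.5828e-21 J.
|ΔE| = |8.9560e-21 − 1.5828e-21| = 7.37e-21 J = 0.0460 eV.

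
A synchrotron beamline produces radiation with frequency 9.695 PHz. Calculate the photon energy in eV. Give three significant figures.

Use h = 6.62607015 × 10^-34 J·s, 1 eV = 1.602176634 × 10^-19 J.
First convert: f = 9.695 PHz = 9.695 × 10^15 Hz.
For a photon E = hf, so E = 6.424 × 10^-18 J.
Converting to eV: E = 40.10 eV ≈ 40.1 eV.

40.1 eV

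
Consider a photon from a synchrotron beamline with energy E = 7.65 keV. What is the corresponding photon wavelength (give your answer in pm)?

162 pm

First convert: E = 7.65 keV = 1.2257e-15 J.
Apply λ = hc/E: λ = 1.621e-10 m.
Converting to pm: λ = 162.1 pm ≈ 162 pm.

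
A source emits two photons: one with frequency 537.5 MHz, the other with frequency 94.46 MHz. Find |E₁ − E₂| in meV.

1.83e-3 meV

Using E = hf: E₁ = 3.5615e-25 J, E₂ = 6.2590e-26 J.
|ΔE| = |3.5615e-25 − 6.2590e-26| = 2.94e-25 J = 1.83e-3 meV.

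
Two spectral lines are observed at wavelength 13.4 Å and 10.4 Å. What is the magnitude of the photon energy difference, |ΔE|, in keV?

0.267 keV

Using E = hc/λ: E₁ = 1.482e-16 J, E₂ = 1.910e-16 J.
|ΔE| = |1.482e-16 − 1.910e-16| = 4.28e-17 J = 0.267 keV.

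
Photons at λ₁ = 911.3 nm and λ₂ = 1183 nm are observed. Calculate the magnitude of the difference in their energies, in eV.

Using E = hc/λ: E₁ = 2.1798 × 10^-19 J, E₂ = 1.6792 × 10^-19 J.
|ΔE| = |2.1798 × 10^-19 − 1.6792 × 10^-19| = 5.01 × 10^-20 J = 0.312 eV.

0.312 eV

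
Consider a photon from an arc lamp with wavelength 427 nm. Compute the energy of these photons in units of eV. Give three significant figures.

2.90 eV

(h = 6.62607015 × 10^-34 J·s, c = 2.99792458 × 10^8 m/s, 1 eV = 1.602176634 × 10^-19 J.)
In SI units: λ = 427 nm = 4.27 × 10^-7 m.
Since E = hc/λ for a photon, E = 4.652 × 10^-19 J.
Converting to eV: E = 2.904 eV ≈ 2.90 eV.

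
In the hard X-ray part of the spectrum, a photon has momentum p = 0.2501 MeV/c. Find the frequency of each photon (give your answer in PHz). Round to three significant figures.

Convert to SI: p = 0.2501 MeV/c = 1.3366e-22 kg·m/s.
Apply f = pc/h: f = 6.047e19 Hz.
Converting to PHz: f = 60470 PHz ≈ 6.05e4 PHz.

6.05e4 PHz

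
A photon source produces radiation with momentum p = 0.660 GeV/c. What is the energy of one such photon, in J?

1.06e-10 J

(c = 2.99792458e8 m/s, 1 eV = 1.602176634e-19 J.)
In SI units: p = 0.660 GeV/c = 3.5272e-19 kg·m/s.
Apply E = pc: E = 1.057e-10 J.
So E ≈ 1.06e-10 J.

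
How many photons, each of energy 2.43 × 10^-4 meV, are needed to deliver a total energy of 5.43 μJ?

1.39 × 10^20 photons

Per-photon energy: E = 3.893 × 10^-26 J (from energy = 2.43 × 10^-4 meV).
N = E_total / E_photon = 5.43 × 10^-6 J / 3.893 × 10^-26 J = 1.39 × 10^20.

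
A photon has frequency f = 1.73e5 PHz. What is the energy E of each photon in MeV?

Use h = 6.62607015e-34 J·s, 1 eV = 1.602176634e-19 J.
Convert to SI: f = 1.73e5 PHz = 1.73e20 Hz.
Apply E = hf: E = 1.146e-13 J.
Converting to MeV: E = 0.7155 MeV ≈ 0.715 MeV.

0.715 MeV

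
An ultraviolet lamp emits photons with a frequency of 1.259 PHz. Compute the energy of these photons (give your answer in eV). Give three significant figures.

First convert: f = 1.259 PHz = 1.259e15 Hz.
For a photon E = hf, so E = 8.342e-19 J.
Converting to eV: E = 5.207 eV ≈ 5.21 eV.

5.21 eV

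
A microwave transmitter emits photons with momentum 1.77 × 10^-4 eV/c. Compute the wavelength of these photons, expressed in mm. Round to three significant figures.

7.00 mm

Convert to SI: p = 1.77 × 10^-4 eV/c = 9.4594 × 10^-32 kg·m/s.
Apply λ = h/p: λ = 0.007005 m.
Converting to mm: λ = 7.005 mm ≈ 7.00 mm.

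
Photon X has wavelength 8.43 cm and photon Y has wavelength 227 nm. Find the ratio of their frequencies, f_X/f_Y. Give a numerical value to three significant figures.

2.69 × 10^-6

f_X = 3.556 × 10^9 Hz (from wavelength = 8.43 cm, via f = c/λ).
f_Y = 1.321 × 10^15 Hz (from wavelength = 227 nm, via f = c/λ).
Ratio = 3.556 × 10^9 / 1.321 × 10^15 = 2.69 × 10^-6.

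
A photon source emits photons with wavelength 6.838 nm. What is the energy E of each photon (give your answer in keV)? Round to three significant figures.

0.181 keV

Take h = 6.62607015e-34 J·s, c = 2.99792458e8 m/s, 1 eV = 1.602176634e-19 J.
In SI units: λ = 6.838 nm = 6.838e-9 m.
Since E = hc/λ for a photon, E = 2.905e-17 J.
Converting to keV: E = 0.1813 keV ≈ 0.181 keV.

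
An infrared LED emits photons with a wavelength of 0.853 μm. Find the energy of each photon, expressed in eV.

Take h = 6.62607015·10^-34 J·s, c = 2.99792458·10^8 m/s, 1 eV = 1.602176634·10^-19 J.
In SI units: λ = 0.853 μm = 8.53·10^-7 m.
The photon relation is E = hc/λ, giving E = 2.329·10^-19 J.
Converting to eV: E = 1.454 eV ≈ 1.45 eV.

1.45 eV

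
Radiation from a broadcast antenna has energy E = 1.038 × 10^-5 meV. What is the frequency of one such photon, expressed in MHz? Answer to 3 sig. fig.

Convert to SI: E = 1.038 × 10^-5 meV = 1.6631 × 10^-27 J.
For a photon f = E/h, so f = 2.510 × 10^6 Hz.
Converting to MHz: f = 2.510 MHz ≈ 2.51 MHz.

2.51 MHz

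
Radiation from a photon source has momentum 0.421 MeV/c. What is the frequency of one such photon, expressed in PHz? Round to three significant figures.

1.02 × 10^5 PHz

(h = 6.62607015 × 10^-34 J·s, c = 2.99792458 × 10^8 m/s, 1 eV = 1.602176634 × 10^-19 J.)
In SI units: p = 0.421 MeV/c = 2.2499 × 10^-22 kg·m/s.
Apply f = pc/h: f = 1.018 × 10^20 Hz.
Converting to PHz: f = 101800 PHz ≈ 1.02 × 10^5 PHz.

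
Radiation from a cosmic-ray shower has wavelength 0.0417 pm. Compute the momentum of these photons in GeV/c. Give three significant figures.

(h = 6.62607015·10^-34 J·s, c = 2.99792458·10^8 m/s, 1 eV = 1.602176634·10^-19 J.)
First convert: λ = 0.0417 pm = 4.17·10^-14 m.
The photon relation is p = h/λ, giving p = 1.589·10^-20 kg·m/s.
Converting to GeV/c: p = 0.02973 GeV/c ≈ 0.0297 GeV/c.

0.0297 GeV/c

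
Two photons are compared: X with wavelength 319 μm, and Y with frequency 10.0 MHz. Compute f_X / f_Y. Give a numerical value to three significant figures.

f_X = 9.398 × 10^11 Hz (from wavelength = 319 μm, via f = c/λ).
f_Y = 1.000 × 10^7 Hz (from frequency = 10.0 MHz, via f given directly).
Ratio = 9.398 × 10^11 / 1.000 × 10^7 = 9.40 × 10^4.

9.40 × 10^4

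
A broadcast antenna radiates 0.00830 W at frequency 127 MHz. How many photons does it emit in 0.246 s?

Total energy: E_total = P·t = 0.00830 × 0.246 = 0.002042 J.
Per-photon energy: E = 8.415 × 10^-26 J.
N = E_total / E_photon = 2.43 × 10^22.

2.43 × 10^22 photons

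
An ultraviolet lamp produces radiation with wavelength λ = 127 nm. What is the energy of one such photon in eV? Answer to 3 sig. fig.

Use h = 6.62607015 × 10^-34 J·s, c = 2.99792458 × 10^8 m/s, 1 eV = 1.602176634 × 10^-19 J.
First convert: λ = 127 nm = 1.27 × 10^-7 m.
Since E = hc/λ for a photon, E = 1.564 × 10^-18 J.
Converting to eV: E = 9.763 eV ≈ 9.76 eV.

9.76 eV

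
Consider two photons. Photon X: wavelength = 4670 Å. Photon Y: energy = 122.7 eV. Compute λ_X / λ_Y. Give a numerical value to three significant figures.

λ_X = 4.670 × 10^-7 m (from wavelength = 4670 Å, via λ given directly).
λ_Y = 1.010 × 10^-8 m (from energy = 122.7 eV, via λ = hc/E).
Ratio = 4.670 × 10^-7 / 1.010 × 10^-8 = 46.2.

46.2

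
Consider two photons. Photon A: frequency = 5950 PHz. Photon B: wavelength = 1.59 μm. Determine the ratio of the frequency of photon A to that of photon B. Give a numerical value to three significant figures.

f_A = 5.950e18 Hz (from frequency = 5950 PHz, via f given directly).
f_B = 1.885e14 Hz (from wavelength = 1.59 μm, via f = c/λ).
Ratio = 5.950e18 / 1.885e14 = 3.16e4.

3.16e4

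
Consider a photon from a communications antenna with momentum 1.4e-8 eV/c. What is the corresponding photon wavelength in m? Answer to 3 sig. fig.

First convert: p = 1.4e-8 eV/c = 7.4820e-36 kg·m/s.
Apply λ = h/p: λ = 88.56 m.
So λ ≈ 88.6 m.

88.6 m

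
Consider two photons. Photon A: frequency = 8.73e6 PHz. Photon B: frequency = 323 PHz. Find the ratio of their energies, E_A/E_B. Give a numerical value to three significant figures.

2.70e4

E_A = 5.785e-12 J (from frequency = 8.73e6 PHz, via E = hf).
E_B = 2.140e-16 J (from frequency = 323 PHz, via E = hf).
Ratio = 5.785e-12 / 2.140e-16 = 2.70e4.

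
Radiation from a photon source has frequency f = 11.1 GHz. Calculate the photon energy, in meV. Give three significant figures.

0.0459 meV

Take h = 6.62607015e-34 J·s, 1 eV = 1.602176634e-19 J.
In SI units: f = 11.1 GHz = 1.11e10 Hz.
For a photon E = hf, so E = 7.355e-24 J.
Converting to meV: E = 0.04591 meV ≈ 0.0459 meV.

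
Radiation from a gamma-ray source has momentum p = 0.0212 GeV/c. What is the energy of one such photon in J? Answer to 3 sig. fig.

Take c = 2.99792458e8 m/s, 1 eV = 1.602176634e-19 J.
First convert: p = 0.0212 GeV/c = 1.1330e-20 kg·m/s.
Apply E = pc: E = 3.397e-12 J.
So E ≈ 3.40e-12 J.

3.40e-12 J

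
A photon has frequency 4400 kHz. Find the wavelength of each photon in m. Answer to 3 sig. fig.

First convert: f = 4400 kHz = 4.4·10^6 Hz.
The photon relation is λ = c/f, giving λ = 68.13 m.
So λ ≈ 68.1 m.

68.1 m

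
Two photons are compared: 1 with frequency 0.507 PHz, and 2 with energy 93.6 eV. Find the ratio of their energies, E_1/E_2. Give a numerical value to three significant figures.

0.0224

E_1 = 3.359 × 10^-19 J (from frequency = 0.507 PHz, via E = hf).
E_2 = 1.500 × 10^-17 J (from energy = 93.6 eV, via E given directly).
Ratio = 3.359 × 10^-19 / 1.500 × 10^-17 = 0.0224.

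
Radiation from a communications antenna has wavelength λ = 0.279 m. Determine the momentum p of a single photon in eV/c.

For a photon p = h/λ, so p = 2.375 × 10^-33 kg·m/s.
Converting to eV/c: p = 4.444 × 10^-6 eV/c ≈ 4.44 × 10^-6 eV/c.

4.44 × 10^-6 eV/c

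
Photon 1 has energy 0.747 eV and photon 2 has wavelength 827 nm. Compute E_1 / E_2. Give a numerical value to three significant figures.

0.498

E_1 = 1.197 × 10^-19 J (from energy = 0.747 eV, via E given directly).
E_2 = 2.402 × 10^-19 J (from wavelength = 827 nm, via E = hc/λ).
Ratio = 1.197 × 10^-19 / 2.402 × 10^-19 = 0.498.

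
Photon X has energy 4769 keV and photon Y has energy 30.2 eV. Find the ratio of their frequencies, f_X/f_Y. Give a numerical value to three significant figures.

f_X = 1.153·10^21 Hz (from energy = 4769 keV, via f = E/h).
f_Y = 7.302·10^15 Hz (from energy = 30.2 eV, via f = E/h).
Ratio = 1.153·10^21 / 7.302·10^15 = 1.58·10^5.

1.58·10^5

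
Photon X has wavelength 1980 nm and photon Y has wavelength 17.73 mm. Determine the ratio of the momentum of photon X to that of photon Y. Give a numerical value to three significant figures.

8950

p_X = 3.347 × 10^-28 kg·m/s (from wavelength = 1980 nm, via p = h/λ).
p_Y = 3.737 × 10^-32 kg·m/s (from wavelength = 17.73 mm, via p = h/λ).
Ratio = 3.347 × 10^-28 / 3.737 × 10^-32 = 8950.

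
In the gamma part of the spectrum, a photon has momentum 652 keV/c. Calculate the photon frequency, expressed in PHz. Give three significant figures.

1.58e5 PHz

Take h = 6.62607015e-34 J·s, c = 2.99792458e8 m/s, 1 eV = 1.602176634e-19 J.
Convert to SI: p = 652 keV/c = 3.4845e-22 kg·m/s.
The photon relation is f = pc/h, giving f = 1.577e20 Hz.
Converting to PHz: f = 157700 PHz ≈ 1.58e5 PHz.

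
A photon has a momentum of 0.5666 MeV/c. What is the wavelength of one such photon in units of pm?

Use h = 6.62607015 × 10^-34 J·s, c = 2.99792458 × 10^8 m/s, 1 eV = 1.602176634 × 10^-19 J.
Convert to SI: p = 0.5666 MeV/c = 3.0281 × 10^-22 kg·m/s.
For a photon λ = h/p, so λ = 2.188 × 10^-12 m.
Converting to pm: λ = 2.188 pm ≈ 2.19 pm.

2.19 pm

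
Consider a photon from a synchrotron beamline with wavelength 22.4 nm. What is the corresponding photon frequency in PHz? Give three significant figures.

13.4 PHz

Take c = 2.99792458·10^8 m/s.
In SI units: λ = 22.4 nm = 2.24·10^-8 m.
Apply f = c/λ: f = 1.338·10^16 Hz.
Converting to PHz: f = 13.38 PHz ≈ 13.4 PHz.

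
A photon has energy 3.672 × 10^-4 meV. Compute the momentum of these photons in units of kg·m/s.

First convert: E = 3.672 × 10^-4 meV = 5.8832 × 10^-26 J.
Apply p = E/c: p = 1.962 × 10^-34 kg·m/s.
So p ≈ 1.96 × 10^-34 kg·m/s.

1.96 × 10^-34 kg·m/s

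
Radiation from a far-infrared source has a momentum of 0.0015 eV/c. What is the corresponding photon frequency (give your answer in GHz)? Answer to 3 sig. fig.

363 GHz

Convert to SI: p = 0.0015 eV/c = 8.0164e-31 kg·m/s.
The photon relation is f = pc/h, giving f = 3.627e11 Hz.
Converting to GHz: f = 362.7 GHz ≈ 363 GHz.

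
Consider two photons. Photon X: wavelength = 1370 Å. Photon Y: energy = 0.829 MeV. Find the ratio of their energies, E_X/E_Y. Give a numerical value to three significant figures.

E_X = 1.450·10^-18 J (from wavelength = 1370 Å, via E = hc/λ).
E_Y = 1.328·10^-13 J (from energy = 0.829 MeV, via E given directly).
Ratio = 1.450·10^-18 / 1.328·10^-13 = 1.09·10^-5.

1.09·10^-5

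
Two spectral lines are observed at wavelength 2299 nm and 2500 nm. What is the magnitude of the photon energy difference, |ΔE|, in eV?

Using E = hc/λ: E₁ = 8.6405 × 10^-20 J, E₂ = 7.9458 × 10^-20 J.
|ΔE| = |8.6405 × 10^-20 − 7.9458 × 10^-20| = 6.95 × 10^-21 J = 0.0434 eV.

0.0434 eV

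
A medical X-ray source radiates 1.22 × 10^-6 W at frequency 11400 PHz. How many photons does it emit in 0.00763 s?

1.23 × 10^6 photons

Total energy: E_total = P·t = 1.22 × 10^-6 × 0.00763 = 9.309 × 10^-9 J.
Per-photon energy: E = 7.554 × 10^-15 J.
N = E_total / E_photon = 1.23 × 10^6.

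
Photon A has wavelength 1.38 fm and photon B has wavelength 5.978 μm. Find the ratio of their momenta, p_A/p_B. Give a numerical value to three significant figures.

4.33e9

p_A = 4.802e-19 kg·m/s (from wavelength = 1.38 fm, via p = h/λ).
p_B = 1.108e-28 kg·m/s (from wavelength = 5.978 μm, via p = h/λ).
Ratio = 4.802e-19 / 1.108e-28 = 4.33e9.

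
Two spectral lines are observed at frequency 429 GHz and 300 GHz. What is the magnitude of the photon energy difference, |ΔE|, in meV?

0.534 meV

Using E = hf: E₁ = 2.843e-22 J, E₂ = 1.988e-22 J.
|ΔE| = |2.843e-22 − 1.988e-22| = 8.55e-23 J = 0.534 meV.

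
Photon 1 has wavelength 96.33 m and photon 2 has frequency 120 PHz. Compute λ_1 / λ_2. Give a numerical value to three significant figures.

3.86e10

λ_1 = 96.33 m (from wavelength = 96.33 m, via λ given directly).
λ_2 = 2.498e-9 m (from frequency = 120 PHz, via λ = c/f).
Ratio = 96.33 / 2.498e-9 = 3.86e10.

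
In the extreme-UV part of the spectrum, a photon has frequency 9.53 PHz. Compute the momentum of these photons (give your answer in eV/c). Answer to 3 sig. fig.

39.4 eV/c

Take h = 6.62607015e-34 J·s, c = 2.99792458e8 m/s, 1 eV = 1.602176634e-19 J.
First convert: f = 9.53 PHz = 9.53e15 Hz.
The photon relation is p = hf/c, giving p = 2.106e-26 kg·m/s.
Converting to eV/c: p = 39.41 eV/c ≈ 39.4 eV/c.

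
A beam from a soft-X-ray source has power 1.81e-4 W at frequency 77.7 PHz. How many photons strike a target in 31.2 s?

1.10e14 photons

Total energy: E_total = P·t = 1.81e-4 × 31.2 = 0.005647 J.
Per-photon energy: E = 5.148e-17 J.
N = E_total / E_photon = 1.10e14.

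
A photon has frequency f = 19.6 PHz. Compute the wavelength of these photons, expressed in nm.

15.3 nm

First convert: f = 19.6 PHz = 1.96 × 10^16 Hz.
For a photon λ = c/f, so λ = 1.530 × 10^-8 m.
Converting to nm: λ = 15.30 nm ≈ 15.3 nm.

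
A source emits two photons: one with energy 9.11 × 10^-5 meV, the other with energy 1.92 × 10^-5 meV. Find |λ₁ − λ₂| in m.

Using λ = hc/E: λ₁ = 13.61 m, λ₂ = 64.58 m.
|Δλ| = |13.61 − 64.58| = 51.0 m.

51.0 m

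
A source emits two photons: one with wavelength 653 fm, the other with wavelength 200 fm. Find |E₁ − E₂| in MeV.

Using E = hc/λ: E₁ = 3.042 × 10^-13 J, E₂ = 9.932 × 10^-13 J.
|ΔE| = |3.042 × 10^-13 − 9.932 × 10^-13| = 6.89 × 10^-13 J = 4.30 MeV.

4.30 MeV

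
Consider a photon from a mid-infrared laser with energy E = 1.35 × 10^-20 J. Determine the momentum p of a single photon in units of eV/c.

Since p = E/c for a photon, p = 4.503 × 10^-29 kg·m/s.
Converting to eV/c: p = 0.08426 eV/c ≈ 0.0843 eV/c.

0.0843 eV/c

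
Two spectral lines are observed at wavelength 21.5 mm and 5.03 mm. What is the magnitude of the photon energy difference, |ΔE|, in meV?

Using E = hc/λ: E₁ = 9.239 × 10^-24 J, E₂ = 3.949 × 10^-23 J.
|ΔE| = |9.239 × 10^-24 − 3.949 × 10^-23| = 3.03 × 10^-23 J = 0.189 meV.

0.189 meV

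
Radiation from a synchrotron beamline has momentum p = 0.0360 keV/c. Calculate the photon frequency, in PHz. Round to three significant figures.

8.70 PHz

(h = 6.62607015·10^-34 J·s, c = 2.99792458·10^8 m/s, 1 eV = 1.602176634·10^-19 J.)
Convert to SI: p = 0.0360 keV/c = 1.9239·10^-26 kg·m/s.
The photon relation is f = pc/h, giving f = 8.705·10^15 Hz.
Converting to PHz: f = 8.705 PHz ≈ 8.70 PHz.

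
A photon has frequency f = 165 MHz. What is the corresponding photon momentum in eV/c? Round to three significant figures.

Use h = 6.62607015e-34 J·s, c = 2.99792458e8 m/s, 1 eV = 1.602176634e-19 J.
Convert to SI: f = 165 MHz = 1.65e8 Hz.
The photon relation is p = hf/c, giving p = 3.647e-34 kg·m/s.
Converting to eV/c: p = 6.824e-7 eV/c ≈ 6.82e-7 eV/c.

6.82e-7 eV/c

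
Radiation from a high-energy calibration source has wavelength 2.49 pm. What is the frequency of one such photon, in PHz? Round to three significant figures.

Use c = 2.99792458 × 10^8 m/s.
Convert to SI: λ = 2.49 pm = 2.49 × 10^-12 m.
For a photon f = c/λ, so f = 1.204 × 10^20 Hz.
Converting to PHz: f = 120400 PHz ≈ 1.20 × 10^5 PHz.

1.20 × 10^5 PHz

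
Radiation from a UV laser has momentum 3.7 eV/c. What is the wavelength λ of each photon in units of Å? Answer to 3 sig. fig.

In SI units: p = 3.7 eV/c = 1.9774 × 10^-27 kg·m/s.
Apply λ = h/p: λ = 3.351 × 10^-7 m.
Converting to Å: λ = 3351 Å ≈ 3350 Å.

3350 Å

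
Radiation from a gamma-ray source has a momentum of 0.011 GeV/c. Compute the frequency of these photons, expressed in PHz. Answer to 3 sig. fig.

2.66·10^6 PHz

Use h = 6.62607015·10^-34 J·s, c = 2.99792458·10^8 m/s, 1 eV = 1.602176634·10^-19 J.
Convert to SI: p = 0.011 GeV/c = 5.8787·10^-21 kg·m/s.
Since f = pc/h for a photon, f = 2.660·10^21 Hz.
Converting to PHz: f = 2.660·10^6 PHz ≈ 2.66·10^6 PHz.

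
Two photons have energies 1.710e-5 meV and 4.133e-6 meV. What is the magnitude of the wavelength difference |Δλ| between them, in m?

Using λ = hc/E: λ₁ = 72.505 m, λ₂ = 299.99 m.
|Δλ| = |72.505 − 299.99| = 227 m.

227 m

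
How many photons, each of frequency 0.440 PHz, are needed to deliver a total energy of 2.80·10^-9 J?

Per-photon energy: E = 2.915·10^-19 J (from frequency = 0.440 PHz).
N = E_total / E_photon = 2.80·10^-9 J / 2.915·10^-19 J = 9.60·10^9.

9.60·10^9 photons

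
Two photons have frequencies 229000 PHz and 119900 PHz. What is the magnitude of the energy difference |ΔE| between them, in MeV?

0.451 MeV

Using E = hf: E₁ = 1.5174·10^-13 J, E₂ = 7.9447·10^-14 J.
|ΔE| = |1.5174·10^-13 − 7.9447·10^-14| = 7.23·10^-14 J = 0.451 MeV.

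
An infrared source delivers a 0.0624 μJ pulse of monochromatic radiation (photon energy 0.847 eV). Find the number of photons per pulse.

4.60·10^11 photons

Per-photon energy: E = 1.357·10^-19 J (from energy = 0.847 eV).
N = E_total / E_photon = 6.24·10^-8 J / 1.357·10^-19 J = 4.60·10^11.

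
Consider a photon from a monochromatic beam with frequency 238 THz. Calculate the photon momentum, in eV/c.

Take h = 6.62607015e-34 J·s, c = 2.99792458e8 m/s, 1 eV = 1.602176634e-19 J.
Convert to SI: f = 238 THz = 2.38e14 Hz.
Since p = hf/c for a photon, p = 5.260e-28 kg·m/s.
Converting to eV/c: p = 0.9843 eV/c ≈ 0.984 eV/c.

0.984 eV/c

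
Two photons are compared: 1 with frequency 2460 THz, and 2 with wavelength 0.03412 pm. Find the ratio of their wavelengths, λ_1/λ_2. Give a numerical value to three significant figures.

3.57 × 10^6

λ_1 = 1.219 × 10^-7 m (from frequency = 2460 THz, via λ = c/f).
λ_2 = 3.412 × 10^-14 m (from wavelength = 0.03412 pm, via λ given directly).
Ratio = 1.219 × 10^-7 / 3.412 × 10^-14 = 3.57 × 10^6.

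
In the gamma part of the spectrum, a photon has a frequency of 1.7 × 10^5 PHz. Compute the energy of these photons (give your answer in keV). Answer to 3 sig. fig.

Convert to SI: f = 1.7 × 10^5 PHz = 1.7 × 10^20 Hz.
The photon relation is E = hf, giving E = 1.126 × 10^-13 J.
Converting to keV: E = 703.1 keV ≈ 703 keV.

703 keV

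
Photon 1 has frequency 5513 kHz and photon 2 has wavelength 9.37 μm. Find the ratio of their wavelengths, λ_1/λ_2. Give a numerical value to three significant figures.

5.80e6

λ_1 = 54.38 m (from frequency = 5513 kHz, via λ = c/f).
λ_2 = 9.370e-6 m (from wavelength = 9.37 μm, via λ given directly).
Ratio = 54.38 / 9.370e-6 = 5.80e6.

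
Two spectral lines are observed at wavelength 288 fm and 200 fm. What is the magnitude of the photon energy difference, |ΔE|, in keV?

1890 keV

Using E = hc/λ: E₁ = 6.897e-13 J, E₂ = 9.932e-13 J.
|ΔE| = |6.897e-13 − 9.932e-13| = 3.03e-13 J = 1890 keV.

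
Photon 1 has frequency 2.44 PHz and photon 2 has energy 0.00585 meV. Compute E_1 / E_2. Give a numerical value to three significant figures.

E_1 = 1.617·10^-18 J (from frequency = 2.44 PHz, via E = hf).
E_2 = 9.373·10^-25 J (from energy = 0.00585 meV, via E given directly).
Ratio = 1.617·10^-18 / 9.373·10^-25 = 1.72·10^6.

1.72·10^6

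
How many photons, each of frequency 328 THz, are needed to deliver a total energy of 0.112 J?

Per-photon energy: E = 2.173e-19 J (from frequency = 328 THz).
N = E_total / E_photon = 0.112 J / 2.173e-19 J = 5.15e17.

5.15e17 photons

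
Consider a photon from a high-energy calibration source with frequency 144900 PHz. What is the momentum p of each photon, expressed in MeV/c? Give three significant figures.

0.599 MeV/c

(h = 6.62607015e-34 J·s, c = 2.99792458e8 m/s, 1 eV = 1.602176634e-19 J.)
Convert to SI: f = 144900 PHz = 1.449e20 Hz.
Apply p = hf/c: p = 3.203e-22 kg·m/s.
Converting to MeV/c: p = 0.5993 MeV/c ≈ 0.599 MeV/c.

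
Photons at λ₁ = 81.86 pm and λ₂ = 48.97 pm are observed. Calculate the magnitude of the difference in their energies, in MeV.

Using E = hc/λ: E₁ = 2.4266e-15 J, E₂ = 4.0565e-15 J.
|ΔE| = |2.4266e-15 − 4.0565e-15| = 1.63e-15 J = 0.0102 MeV.

0.0102 MeV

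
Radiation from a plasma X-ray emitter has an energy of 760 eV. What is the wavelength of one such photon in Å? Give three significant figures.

Take h = 6.62607015e-34 J·s, c = 2.99792458e8 m/s, 1 eV = 1.602176634e-19 J.
First convert: E = 760 eV = 1.2177e-16 J.
The photon relation is λ = hc/E, giving λ = 1.631e-9 m.
Converting to Å: λ = 16.31 Å ≈ 16.3 Å.

16.3 Å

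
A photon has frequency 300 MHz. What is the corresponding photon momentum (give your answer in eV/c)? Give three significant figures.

(h = 6.62607015 × 10^-34 J·s, c = 2.99792458 × 10^8 m/s, 1 eV = 1.602176634 × 10^-19 J.)
In SI units: f = 300 MHz = 3.0 × 10^8 Hz.
Apply p = hf/c: p = 6.631 × 10^-34 kg·m/s.
Converting to eV/c: p = 1.241 × 10^-6 eV/c ≈ 1.24 × 10^-6 eV/c.

1.24 × 10^-6 eV/c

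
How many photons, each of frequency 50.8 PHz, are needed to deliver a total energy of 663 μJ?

Per-photon energy: E = 3.366 × 10^-17 J (from frequency = 50.8 PHz).
N = E_total / E_photon = 6.63 × 10^-4 J / 3.366 × 10^-17 J = 1.97 × 10^13.

1.97 × 10^13 photons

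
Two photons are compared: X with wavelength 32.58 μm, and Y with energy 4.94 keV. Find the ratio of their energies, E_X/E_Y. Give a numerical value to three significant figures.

7.70e-6

E_X = 6.097e-21 J (from wavelength = 32.58 μm, via E = hc/λ).
E_Y = 7.915e-16 J (from energy = 4.94 keV, via E given directly).
Ratio = 6.097e-21 / 7.915e-16 = 7.70e-6.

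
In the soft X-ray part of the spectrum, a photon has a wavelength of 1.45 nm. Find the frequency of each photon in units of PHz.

207 PHz

(c = 2.99792458e8 m/s.)
First convert: λ = 1.45 nm = 1.45e-9 m.
The photon relation is f = c/λ, giving f = 2.068e17 Hz.
Converting to PHz: f = 206.8 PHz ≈ 207 PHz.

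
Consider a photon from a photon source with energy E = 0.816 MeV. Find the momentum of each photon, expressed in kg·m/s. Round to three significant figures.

4.36·10^-22 kg·m/s

Take c = 2.99792458·10^8 m/s, 1 eV = 1.602176634·10^-19 J.
First convert: E = 0.816 MeV = 1.3074·10^-13 J.
The photon relation is p = E/c, giving p = 4.361·10^-22 kg·m/s.
So p ≈ 4.36·10^-22 kg·m/s.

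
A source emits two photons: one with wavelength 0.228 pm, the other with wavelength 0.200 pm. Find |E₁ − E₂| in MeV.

0.761 MeV

Using E = hc/λ: E₁ = 8.712·10^-13 J, E₂ = 9.932·10^-13 J.
|ΔE| = |8.712·10^-13 − 9.932·10^-13| = 1.22·10^-13 J = 0.761 MeV.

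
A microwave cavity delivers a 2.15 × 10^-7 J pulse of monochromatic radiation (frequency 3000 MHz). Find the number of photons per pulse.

1.08 × 10^17 photons

Per-photon energy: E = 1.988 × 10^-24 J (from frequency = 3000 MHz).
N = E_total / E_photon = 2.15 × 10^-7 J / 1.988 × 10^-24 J = 1.08 × 10^17.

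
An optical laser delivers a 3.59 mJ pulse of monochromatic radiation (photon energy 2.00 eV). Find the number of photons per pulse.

Per-photon energy: E = 3.204e-19 J (from energy = 2.00 eV).
N = E_total / E_photon = 0.00359 J / 3.204e-19 J = 1.12e16.

1.12e16 photons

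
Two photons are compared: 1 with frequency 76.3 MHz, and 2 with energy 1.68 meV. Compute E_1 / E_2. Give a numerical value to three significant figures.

1.88e-4

E_1 = 5.056e-26 J (from frequency = 76.3 MHz, via E = hf).
E_2 = 2.692e-22 J (from energy = 1.68 meV, via E given directly).
Ratio = 5.056e-26 / 2.692e-22 = 1.88e-4.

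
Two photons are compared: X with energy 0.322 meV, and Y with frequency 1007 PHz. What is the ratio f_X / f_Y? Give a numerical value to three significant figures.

f_X = 7.786 × 10^10 Hz (from energy = 0.322 meV, via f = E/h).
f_Y = 1.007 × 10^18 Hz (from frequency = 1007 PHz, via f given directly).
Ratio = 7.786 × 10^10 / 1.007 × 10^18 = 7.73 × 10^-8.

7.73 × 10^-8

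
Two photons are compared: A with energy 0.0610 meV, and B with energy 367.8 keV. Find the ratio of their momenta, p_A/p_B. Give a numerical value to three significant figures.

p_A = 3.260 × 10^-32 kg·m/s (from energy = 0.0610 meV, via p = E/c).
p_B = 1.966 × 10^-22 kg·m/s (from energy = 367.8 keV, via p = E/c).
Ratio = 3.260 × 10^-32 / 1.966 × 10^-22 = 1.66 × 10^-10.

1.66 × 10^-10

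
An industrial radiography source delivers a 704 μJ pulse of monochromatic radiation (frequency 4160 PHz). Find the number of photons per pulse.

2.55e11 photons

Per-photon energy: E = 2.756e-15 J (from frequency = 4160 PHz).
N = E_total / E_photon = 7.04e-4 J / 2.756e-15 J = 2.55e11.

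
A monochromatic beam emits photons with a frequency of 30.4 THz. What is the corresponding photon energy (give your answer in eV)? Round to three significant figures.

In SI units: f = 30.4 THz = 3.04e13 Hz.
Since E = hf for a photon, E = 2.014e-20 J.
Converting to eV: E = 0.1257 eV ≈ 0.126 eV.

0.126 eV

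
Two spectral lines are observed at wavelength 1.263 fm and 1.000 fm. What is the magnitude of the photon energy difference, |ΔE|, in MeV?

Using E = hc/λ: E₁ = 1.5728 × 10^-10 J, E₂ = 1.9864 × 10^-10 J.
|ΔE| = |1.5728 × 10^-10 − 1.9864 × 10^-10| = 4.14 × 10^-11 J = 258 MeV.

258 MeV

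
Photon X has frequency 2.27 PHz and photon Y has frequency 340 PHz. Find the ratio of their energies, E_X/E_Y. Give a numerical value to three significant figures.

E_X = 1.504e-18 J (from frequency = 2.27 PHz, via E = hf).
E_Y = 2.253e-16 J (from frequency = 340 PHz, via E = hf).
Ratio = 1.504e-18 / 2.253e-16 = 6.68e-3.

6.68e-3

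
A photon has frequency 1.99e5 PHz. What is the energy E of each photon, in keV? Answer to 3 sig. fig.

823 keV

(h = 6.62607015e-34 J·s, 1 eV = 1.602176634e-19 J.)
Convert to SI: f = 1.99e5 PHz = 1.99e20 Hz.
Apply E = hf: E = 1.319e-13 J.
Converting to keV: E = 823.0 keV ≈ 823 keV.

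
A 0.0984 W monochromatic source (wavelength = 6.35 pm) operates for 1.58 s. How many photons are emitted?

Total energy: E_total = P·t = 0.0984 × 1.58 = 0.1555 J.
Per-photon energy: E = 3.128e-14 J.
N = E_total / E_photon = 4.97e12.

4.97e12 photons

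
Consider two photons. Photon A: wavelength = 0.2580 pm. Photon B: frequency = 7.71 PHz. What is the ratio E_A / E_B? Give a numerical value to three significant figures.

E_A = 7.699e-13 J (from wavelength = 0.2580 pm, via E = hc/λ).
E_B = 5.109e-18 J (from frequency = 7.71 PHz, via E = hf).
Ratio = 7.699e-13 / 5.109e-18 = 1.51e5.

1.51e5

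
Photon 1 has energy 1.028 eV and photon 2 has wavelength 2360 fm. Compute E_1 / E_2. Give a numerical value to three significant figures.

E_1 = 1.647e-19 J (from energy = 1.028 eV, via E given directly).
E_2 = 8.417e-14 J (from wavelength = 2360 fm, via E = hc/λ).
Ratio = 1.647e-19 / 8.417e-14 = 1.96e-6.

1.96e-6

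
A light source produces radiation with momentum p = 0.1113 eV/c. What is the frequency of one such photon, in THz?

First convert: p = 0.1113 eV/c = 5.9482e-29 kg·m/s.
Apply f = pc/h: f = 2.691e13 Hz.
Converting to THz: f = 26.91 THz ≈ 26.9 THz.

26.9 THz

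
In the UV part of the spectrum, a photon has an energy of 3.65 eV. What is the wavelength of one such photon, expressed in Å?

(h = 6.62607015e-34 J·s, c = 2.99792458e8 m/s, 1 eV = 1.602176634e-19 J.)
In SI units: E = 3.65 eV = 5.8479e-19 J.
For a photon λ = hc/E, so λ = 3.397e-7 m.
Converting to Å: λ = 3397 Å ≈ 3400 Å.

3400 Å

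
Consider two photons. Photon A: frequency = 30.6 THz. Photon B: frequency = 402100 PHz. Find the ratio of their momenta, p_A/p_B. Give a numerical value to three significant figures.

7.61·10^-8

p_A = 6.763·10^-29 kg·m/s (from frequency = 30.6 THz, via p = hf/c).
p_B = 8.887·10^-22 kg·m/s (from frequency = 402100 PHz, via p = hf/c).
Ratio = 6.763·10^-29 / 8.887·10^-22 = 7.61·10^-8.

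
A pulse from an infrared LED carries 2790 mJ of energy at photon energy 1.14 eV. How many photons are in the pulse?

1.53e19 photons

Per-photon energy: E = 1.826e-19 J (from energy = 1.14 eV).
N = E_total / E_photon = 2.79 J / 1.826e-19 J = 1.53e19.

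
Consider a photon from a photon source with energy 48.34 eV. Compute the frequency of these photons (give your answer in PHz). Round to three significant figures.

Take h = 6.62607015 × 10^-34 J·s, 1 eV = 1.602176634 × 10^-19 J.
In SI units: E = 48.34 eV = 7.7449 × 10^-18 J.
For a photon f = E/h, so f = 1.169 × 10^16 Hz.
Converting to PHz: f = 11.69 PHz ≈ 11.7 PHz.

11.7 PHz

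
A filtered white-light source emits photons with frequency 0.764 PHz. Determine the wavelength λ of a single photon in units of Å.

Take c = 2.99792458 × 10^8 m/s.
In SI units: f = 0.764 PHz = 7.64 × 10^14 Hz.
Since λ = c/f for a photon, λ = 3.924 × 10^-7 m.
Converting to Å: λ = 3924 Å ≈ 3920 Å.

3920 Å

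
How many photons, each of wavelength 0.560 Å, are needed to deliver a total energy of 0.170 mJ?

4.79 × 10^10 photons

Per-photon energy: E = 3.547 × 10^-15 J (from wavelength = 0.560 Å).
N = E_total / E_photon = 1.70 × 10^-4 J / 3.547 × 10^-15 J = 4.79 × 10^10.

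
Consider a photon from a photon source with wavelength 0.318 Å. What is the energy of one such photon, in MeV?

0.0390 MeV

Use h = 6.62607015e-34 J·s, c = 2.99792458e8 m/s, 1 eV = 1.602176634e-19 J.
First convert: λ = 0.318 Å = 3.18e-11 m.
The photon relation is E = hc/λ, giving E = 6.247e-15 J.
Converting to MeV: E = 0.03899 MeV ≈ 0.0390 MeV.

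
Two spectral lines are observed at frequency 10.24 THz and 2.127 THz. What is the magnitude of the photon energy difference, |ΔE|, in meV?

33.6 meV

Using E = hf: E₁ = 6.7851 × 10^-21 J, E₂ = 1.4094 × 10^-21 J.
|ΔE| = |6.7851 × 10^-21 − 1.4094 × 10^-21| = 5.38 × 10^-21 J = 33.6 meV.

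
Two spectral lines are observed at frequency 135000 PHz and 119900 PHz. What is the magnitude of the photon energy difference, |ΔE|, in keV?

Using E = hf: E₁ = 8.9452 × 10^-14 J, E₂ = 7.9447 × 10^-14 J.
|ΔE| = |8.9452 × 10^-14 − 7.9447 × 10^-14| = 1.00 × 10^-14 J = 62.4 keV.

62.4 keV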